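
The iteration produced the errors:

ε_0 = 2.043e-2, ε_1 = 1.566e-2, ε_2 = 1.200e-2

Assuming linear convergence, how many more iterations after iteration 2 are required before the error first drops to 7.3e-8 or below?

Rate ρ ≈ ε_2/ε_1 = 1.200e-2/1.566e-2 = 0.7663.
After j more steps, ε_{2+j} ≈ 1.200e-2·ρ^j; need ρ^j ≤ 7.3e-8/1.200e-2 = 6.08333e-06.
j ≥ ln(6.08333e-06)/ln(0.7663) = -12.0100/-0.26618 = 45.120.
So 46 more iterations are needed.

46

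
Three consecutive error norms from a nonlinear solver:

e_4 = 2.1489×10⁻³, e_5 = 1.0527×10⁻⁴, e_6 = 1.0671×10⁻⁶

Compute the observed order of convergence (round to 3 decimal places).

1.522

p ≈ ln(e_6/e_5) / ln(e_5/e_4)
  = ln(1.0671×10⁻⁶/1.0527×10⁻⁴) / ln(1.0527×10⁻⁴/2.1489×10⁻³)
  = ln(0.0101368) / ln(0.0489879)
  = -4.591583 / -3.016182 ≈ 1.522316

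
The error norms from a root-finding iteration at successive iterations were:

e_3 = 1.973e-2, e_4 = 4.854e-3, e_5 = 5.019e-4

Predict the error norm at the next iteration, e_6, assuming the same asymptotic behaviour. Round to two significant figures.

1.3e-5

First estimate the order: p ≈ ln(e_5/e_4) / ln(e_4/e_3) = ln(5.019e-4/4.854e-3)/ln(4.854e-3/1.973e-2) = ln(0.103399)/ln(0.246021) ≈ 1.6181.
Then e_6 ≈ e_5·(e_5/e_4)^p = 5.019e-4·(0.103399)^1.6181 = 5.019e-4·0.0254325 ≈ 1.276e-05.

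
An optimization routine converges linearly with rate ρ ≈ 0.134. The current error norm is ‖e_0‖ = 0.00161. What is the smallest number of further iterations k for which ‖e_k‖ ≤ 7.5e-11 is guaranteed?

After k steps, ‖e_k‖ ≈ 0.00161·0.134^k.
Need 0.134^k ≤ 7.5e-11/0.00161 = 4.65839e-08.
k ≥ ln(4.65839e-08)/ln(0.134) = -16.8820/-2.00992 = 8.399.
Smallest integer k = 9.

9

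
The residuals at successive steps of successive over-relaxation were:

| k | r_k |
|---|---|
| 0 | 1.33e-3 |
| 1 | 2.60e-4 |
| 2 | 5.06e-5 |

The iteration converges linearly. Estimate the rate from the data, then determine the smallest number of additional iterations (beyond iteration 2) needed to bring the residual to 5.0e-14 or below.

13

Rate ρ ≈ r_2/r_1 = 5.06e-5/2.60e-4 = 0.1946.
After j more steps, r_{2+j} ≈ 5.06e-5·ρ^j; need ρ^j ≤ 5.0e-14/5.06e-5 = 9.88142e-10.
j ≥ ln(9.88142e-10)/ln(0.1946) = -20.7352/-1.63681 = 12.668.
So 13 more iterations are needed.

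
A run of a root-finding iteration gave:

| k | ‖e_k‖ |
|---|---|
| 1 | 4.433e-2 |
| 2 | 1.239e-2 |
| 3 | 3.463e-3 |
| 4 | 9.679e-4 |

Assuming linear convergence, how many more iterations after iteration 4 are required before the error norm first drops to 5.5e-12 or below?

Rate ρ ≈ ‖e_4‖/‖e_3‖ = 9.679e-4/3.463e-3 = 0.2795.
After j more steps, ‖e_{4+j}‖ ≈ 9.679e-4·ρ^j; need ρ^j ≤ 5.5e-12/9.679e-4 = 5.68241e-09.
j ≥ ln(5.68241e-09)/ln(0.2795) = -18.9859/-1.27475 = 14.894.
So 15 more iterations are needed.

15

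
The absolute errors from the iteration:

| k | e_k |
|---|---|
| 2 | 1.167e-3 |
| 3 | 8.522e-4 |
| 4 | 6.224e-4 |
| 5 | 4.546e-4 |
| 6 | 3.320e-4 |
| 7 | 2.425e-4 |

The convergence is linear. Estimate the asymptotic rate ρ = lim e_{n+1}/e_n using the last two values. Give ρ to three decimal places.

ρ ≈ e_7/e_6 = 2.425e-4/3.320e-4 = 0.73042

0.730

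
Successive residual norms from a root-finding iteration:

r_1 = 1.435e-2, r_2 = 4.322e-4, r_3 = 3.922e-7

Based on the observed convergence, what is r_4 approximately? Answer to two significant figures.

First estimate the order: p ≈ ln(r_3/r_2) / ln(r_2/r_1) = ln(3.922e-7/4.322e-4)/ln(4.322e-4/1.435e-2) = ln(0.00090745)/ln(0.0301185) ≈ 1.9999.
Then r_4 ≈ r_3·(r_3/r_2)^p = 3.922e-7·(0.00090745)^1.9999 = 3.922e-7·8.24043e-07 ≈ 3.232e-13.

3.2e-13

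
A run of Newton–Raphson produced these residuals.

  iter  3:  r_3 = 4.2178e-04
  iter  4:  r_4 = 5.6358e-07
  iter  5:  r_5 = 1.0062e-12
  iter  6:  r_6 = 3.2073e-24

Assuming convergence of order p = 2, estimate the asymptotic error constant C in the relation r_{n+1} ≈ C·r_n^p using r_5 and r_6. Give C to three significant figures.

3.17

C ≈ r_6 / r_5^2
  = 3.2073e-24 / (1.0062e-12)^2
  = 3.2073e-24 / 1.01244e-24 ≈ 3.1679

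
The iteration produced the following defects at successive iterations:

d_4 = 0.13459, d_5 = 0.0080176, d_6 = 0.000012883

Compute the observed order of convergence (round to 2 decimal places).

2.28

p ≈ ln(d_6/d_5) / ln(d_5/d_4)
  = ln(0.000012883/0.0080176) / ln(0.0080176/0.13459)
  = ln(0.00160684) / ln(0.0595705)
  = -6.43349 / -2.82059 ≈ 2.28090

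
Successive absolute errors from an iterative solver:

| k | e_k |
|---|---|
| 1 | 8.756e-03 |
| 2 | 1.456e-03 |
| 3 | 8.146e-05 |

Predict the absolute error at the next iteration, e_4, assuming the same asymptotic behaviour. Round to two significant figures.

7.9e-7

First estimate the order: p ≈ ln(e_3/e_2) / ln(e_2/e_1) = ln(8.146e-05/1.456e-03)/ln(1.456e-03/8.756e-03) = ln(0.0559478)/ln(0.166286) ≈ 1.6072.
Then e_4 ≈ e_3·(e_3/e_2)^p = 8.146e-05·(0.0559478)^1.6072 = 8.146e-05·0.00971487 ≈ 7.914e-07.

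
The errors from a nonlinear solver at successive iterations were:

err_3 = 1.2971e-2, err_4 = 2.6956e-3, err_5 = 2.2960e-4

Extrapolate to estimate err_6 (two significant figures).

4.8e-6

First estimate the order: p ≈ ln(err_5/err_4) / ln(err_4/err_3) = ln(2.2960e-4/2.6956e-3)/ln(2.6956e-3/1.2971e-2) = ln(0.0851758)/ln(0.207817) ≈ 1.5677.
Then err_6 ≈ err_5·(err_5/err_4)^p = 2.2960e-4·(0.0851758)^1.5677 = 2.2960e-4·0.0210405 ≈ 4.831e-06.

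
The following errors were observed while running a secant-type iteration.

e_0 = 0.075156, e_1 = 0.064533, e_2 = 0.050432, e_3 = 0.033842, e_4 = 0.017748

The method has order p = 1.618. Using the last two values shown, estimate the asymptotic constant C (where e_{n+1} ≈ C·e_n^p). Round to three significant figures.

4.25

C ≈ e_4 / e_3^1.618
  = 0.017748 / (0.033842)^1.618
  = 0.017748 / 0.00417503 ≈ 4.251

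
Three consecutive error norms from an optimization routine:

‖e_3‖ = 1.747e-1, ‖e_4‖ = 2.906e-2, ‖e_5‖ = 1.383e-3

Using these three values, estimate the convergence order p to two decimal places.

p ≈ ln(‖e_5‖/‖e_4‖) / ln(‖e_4‖/‖e_3‖)
  = ln(1.383e-3/2.906e-2) / ln(2.906e-2/1.747e-1)
  = ln(0.0475912) / ln(0.166342)
  = -3.04511 / -1.79371 ≈ 1.69766

1.70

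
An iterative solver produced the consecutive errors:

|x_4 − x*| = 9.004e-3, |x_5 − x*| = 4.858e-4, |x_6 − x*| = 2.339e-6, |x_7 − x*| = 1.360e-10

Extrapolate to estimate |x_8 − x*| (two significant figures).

2.5e-18

First estimate the order: p ≈ ln(|x_7 − x*|/|x_6 − x*|) / ln(|x_6 − x*|/|x_5 − x*|) = ln(1.360e-10/2.339e-6)/ln(2.339e-6/4.858e-4) = ln(5.81445e-05)/ln(0.00481474) ≈ 1.8277.
Then |x_8 − x*| ≈ |x_7 − x*|·(|x_7 − x*|/|x_6 − x*|)^p = 1.360e-10·(5.81445e-05)^1.8277 = 1.360e-10·1.81465e-08 ≈ 2.468e-18.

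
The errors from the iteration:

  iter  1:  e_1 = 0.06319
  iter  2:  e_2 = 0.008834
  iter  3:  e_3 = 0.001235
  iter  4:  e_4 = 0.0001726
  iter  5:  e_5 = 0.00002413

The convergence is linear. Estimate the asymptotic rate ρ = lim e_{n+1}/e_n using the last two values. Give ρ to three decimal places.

ρ ≈ e_5/e_4 = 0.00002413/0.0001726 = 0.13980

0.140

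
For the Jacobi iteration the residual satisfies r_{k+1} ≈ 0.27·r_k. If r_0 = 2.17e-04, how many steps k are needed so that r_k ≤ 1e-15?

20

After k steps, r_k ≈ 2.17e-04·0.27^k.
Need 0.27^k ≤ 1e-15/2.17e-04 = 4.60829e-12.
k ≥ ln(4.60829e-12)/ln(0.27) = -26.1032/-1.30933 = 19.936.
Smallest integer k = 20.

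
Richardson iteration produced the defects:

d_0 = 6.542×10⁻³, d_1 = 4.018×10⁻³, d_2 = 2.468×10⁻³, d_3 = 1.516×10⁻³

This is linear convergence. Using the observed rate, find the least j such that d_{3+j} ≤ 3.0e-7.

Rate ρ ≈ d_3/d_2 = 1.516×10⁻³/2.468×10⁻³ = 0.6143.
After j more steps, d_{3+j} ≈ 1.516×10⁻³·ρ^j; need ρ^j ≤ 3.0e-7/1.516×10⁻³ = 0.000197889.
j ≥ ln(0.000197889)/ln(0.6143) = -8.5278/-0.48727 = 17.501.
So 18 more iterations are needed.

18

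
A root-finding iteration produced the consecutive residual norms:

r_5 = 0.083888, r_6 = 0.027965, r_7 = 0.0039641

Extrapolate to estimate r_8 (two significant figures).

1.2e-4

First estimate the order: p ≈ ln(r_7/r_6) / ln(r_6/r_5) = ln(0.0039641/0.027965)/ln(0.027965/0.083888) = ln(0.141752)/ln(0.333361) ≈ 1.7784.
Then r_8 ≈ r_7·(r_7/r_6)^p = 0.0039641·(0.141752)^1.7784 = 0.0039641·0.0309799 ≈ 0.0001228.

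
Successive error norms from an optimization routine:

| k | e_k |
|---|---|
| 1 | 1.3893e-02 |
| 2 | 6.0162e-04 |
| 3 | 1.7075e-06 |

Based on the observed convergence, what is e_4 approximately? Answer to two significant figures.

First estimate the order: p ≈ ln(e_3/e_2) / ln(e_2/e_1) = ln(1.7075e-06/6.0162e-04)/ln(6.0162e-04/1.3893e-02) = ln(0.00283817)/ln(0.0433038) ≈ 1.8680.
Then e_4 ≈ e_3·(e_3/e_2)^p = 1.7075e-06·(0.00283817)^1.8680 = 1.7075e-06·1.74693e-05 ≈ 2.983e-11.

3.0e-11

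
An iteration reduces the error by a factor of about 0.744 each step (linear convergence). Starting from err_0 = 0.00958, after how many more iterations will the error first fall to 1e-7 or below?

After k steps, err_k ≈ 0.00958·0.744^k.
Need 0.744^k ≤ 1e-7/0.00958 = 1.04384e-05.
k ≥ ln(1.04384e-05)/ln(0.744) = -11.4700/-0.29571 = 38.788.
Smallest integer k = 39.

39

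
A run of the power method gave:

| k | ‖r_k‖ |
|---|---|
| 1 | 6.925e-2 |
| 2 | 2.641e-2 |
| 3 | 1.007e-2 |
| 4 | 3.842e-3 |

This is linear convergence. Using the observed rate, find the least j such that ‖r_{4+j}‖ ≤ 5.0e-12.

22

Rate ρ ≈ ‖r_4‖/‖r_3‖ = 3.842e-3/1.007e-2 = 0.3815.
After j more steps, ‖r_{4+j}‖ ≈ 3.842e-3·ρ^j; need ρ^j ≤ 5.0e-12/3.842e-3 = 1.30141e-09.
j ≥ ln(1.30141e-09)/ln(0.3815) = -20.4598/-0.96364 = 21.232.
So 22 more iterations are needed.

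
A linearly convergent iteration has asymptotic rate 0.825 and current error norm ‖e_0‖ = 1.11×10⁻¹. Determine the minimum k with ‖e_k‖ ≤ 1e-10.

After k steps, ‖e_k‖ ≈ 1.11×10⁻¹·0.825^k.
Need 0.825^k ≤ 1e-10/1.11×10⁻¹ = 9.00901e-10.
k ≥ ln(9.00901e-10)/ln(0.825) = -20.8276/-0.19237 = 108.268.
Smallest integer k = 109.

109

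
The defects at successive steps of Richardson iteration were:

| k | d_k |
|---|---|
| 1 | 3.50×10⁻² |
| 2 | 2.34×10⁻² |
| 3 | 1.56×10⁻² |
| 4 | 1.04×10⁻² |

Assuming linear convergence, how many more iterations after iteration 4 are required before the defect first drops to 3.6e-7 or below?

Rate ρ ≈ d_4/d_3 = 1.04×10⁻²/1.56×10⁻² = 0.6667.
After j more steps, d_{4+j} ≈ 1.04×10⁻²·ρ^j; need ρ^j ≤ 3.6e-7/1.04×10⁻² = 3.46154e-05.
j ≥ ln(3.46154e-05)/ln(0.6667) = -10.2712/-0.40542 = 25.335.
So 26 more iterations are needed.

26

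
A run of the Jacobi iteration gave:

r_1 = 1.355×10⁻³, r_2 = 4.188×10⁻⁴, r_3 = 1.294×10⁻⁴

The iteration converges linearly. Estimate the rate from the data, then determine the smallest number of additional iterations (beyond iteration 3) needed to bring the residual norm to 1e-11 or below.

14

Rate ρ ≈ r_3/r_2 = 1.294×10⁻⁴/4.188×10⁻⁴ = 0.3090.
After j more steps, r_{3+j} ≈ 1.294×10⁻⁴·ρ^j; need ρ^j ≤ 1e-11/1.294×10⁻⁴ = 7.72798e-08.
j ≥ ln(7.72798e-08)/ln(0.3090) = -16.3758/-1.17441 = 13.944.
So 14 more iterations are needed.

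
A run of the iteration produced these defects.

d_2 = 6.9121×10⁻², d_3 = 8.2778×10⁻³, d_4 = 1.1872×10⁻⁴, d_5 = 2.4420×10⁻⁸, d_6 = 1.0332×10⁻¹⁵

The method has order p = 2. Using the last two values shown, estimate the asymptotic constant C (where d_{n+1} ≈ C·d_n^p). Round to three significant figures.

1.73

C ≈ d_6 / d_5^2
  = 1.0332×10⁻¹⁵ / (2.4420×10⁻⁸)^2
  = 1.0332×10⁻¹⁵ / 5.96336e-16 ≈ 1.7326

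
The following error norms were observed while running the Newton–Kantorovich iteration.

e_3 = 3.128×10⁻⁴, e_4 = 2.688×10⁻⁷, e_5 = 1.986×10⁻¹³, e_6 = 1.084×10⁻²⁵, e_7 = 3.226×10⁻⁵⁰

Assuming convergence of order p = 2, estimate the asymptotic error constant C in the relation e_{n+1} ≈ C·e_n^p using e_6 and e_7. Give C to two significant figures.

C ≈ e_7 / e_6^2
  = 3.226×10⁻⁵⁰ / (1.084×10⁻²⁵)^2
  = 3.226×10⁻⁵⁰ / 1.17506e-50 ≈ 2.7454

2.7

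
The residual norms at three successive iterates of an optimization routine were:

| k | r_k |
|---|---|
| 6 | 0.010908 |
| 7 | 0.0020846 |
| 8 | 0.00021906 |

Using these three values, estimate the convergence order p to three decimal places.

p ≈ ln(r_8/r_7) / ln(r_7/r_6)
  = ln(0.00021906/0.0020846) / ln(0.0020846/0.010908)
  = ln(0.105085) / ln(0.191107)
  = -2.252986 / -1.654922 ≈ 1.361385

1.361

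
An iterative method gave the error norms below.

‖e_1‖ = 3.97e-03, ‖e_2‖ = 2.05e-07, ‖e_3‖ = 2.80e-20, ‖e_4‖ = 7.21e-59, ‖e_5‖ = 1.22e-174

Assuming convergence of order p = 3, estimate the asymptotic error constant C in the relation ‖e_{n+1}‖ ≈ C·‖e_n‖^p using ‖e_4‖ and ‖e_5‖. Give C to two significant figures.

C ≈ ‖e_5‖ / ‖e_4‖^3
  = 1.22e-174 / (7.21e-59)^3
  = 1.22e-174 / 3.74805e-175 ≈ 3.255

3.3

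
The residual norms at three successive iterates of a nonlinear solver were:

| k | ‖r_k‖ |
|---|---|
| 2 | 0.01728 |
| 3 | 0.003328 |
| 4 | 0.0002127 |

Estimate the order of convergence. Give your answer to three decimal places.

1.670

p ≈ ln(‖r_4‖/‖r_3‖) / ln(‖r_3‖/‖r_2‖)
  = ln(0.0002127/0.003328) / ln(0.003328/0.01728)
  = ln(0.0639123) / ln(0.192593)
  = -2.750243 / -1.647176 ≈ 1.669672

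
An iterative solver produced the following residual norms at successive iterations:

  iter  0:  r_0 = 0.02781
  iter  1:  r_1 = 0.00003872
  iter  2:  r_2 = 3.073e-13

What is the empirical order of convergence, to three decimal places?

2.836

p ≈ ln(r_2/r_1) / ln(r_1/r_0)
  = ln(3.073e-13/0.00003872) / ln(0.00003872/0.02781)
  = ln(7.93647e-09) / ln(0.0013923)
  = -18.651797 / -6.576798 ≈ 2.836000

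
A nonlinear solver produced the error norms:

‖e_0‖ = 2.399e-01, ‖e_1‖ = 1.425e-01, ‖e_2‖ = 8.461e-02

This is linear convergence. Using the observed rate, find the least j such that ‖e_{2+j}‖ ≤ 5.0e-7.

24

Rate ρ ≈ ‖e_2‖/‖e_1‖ = 8.461e-02/1.425e-01 = 0.5938.
After j more steps, ‖e_{2+j}‖ ≈ 8.461e-02·ρ^j; need ρ^j ≤ 5.0e-7/8.461e-02 = 5.90947e-06.
j ≥ ln(5.90947e-06)/ln(0.5938) = -12.0390/-0.52121 = 23.098.
So 24 more iterations are needed.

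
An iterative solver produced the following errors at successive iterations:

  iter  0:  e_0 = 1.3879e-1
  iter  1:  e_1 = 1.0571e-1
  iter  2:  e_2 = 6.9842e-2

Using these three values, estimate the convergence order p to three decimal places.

1.522

p ≈ ln(e_2/e_1) / ln(e_1/e_0)
  = ln(6.9842e-2/1.0571e-1) / ln(1.0571e-1/1.3879e-1)
  = ln(0.660694) / ln(0.761654)
  = -0.414464 / -0.272263 ≈ 1.522293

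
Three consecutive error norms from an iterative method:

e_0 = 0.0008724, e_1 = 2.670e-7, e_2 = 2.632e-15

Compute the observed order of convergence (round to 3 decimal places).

2.278

p ≈ ln(e_2/e_1) / ln(e_1/e_0)
  = ln(2.632e-15/2.670e-7) / ln(2.670e-7/0.0008724)
  = ln(9.85768e-09) / ln(0.000306052)
  = -18.435015 / -8.091756 ≈ 2.278247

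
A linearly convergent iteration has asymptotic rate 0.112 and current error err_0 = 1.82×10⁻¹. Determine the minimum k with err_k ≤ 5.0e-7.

After k steps, err_k ≈ 1.82×10⁻¹·0.112^k.
Need 0.112^k ≤ 5.0e-7/1.82×10⁻¹ = 2.74725e-06.
k ≥ ln(2.74725e-06)/ln(0.112) = -12.8049/-2.18926 = 5.849.
Smallest integer k = 6.

6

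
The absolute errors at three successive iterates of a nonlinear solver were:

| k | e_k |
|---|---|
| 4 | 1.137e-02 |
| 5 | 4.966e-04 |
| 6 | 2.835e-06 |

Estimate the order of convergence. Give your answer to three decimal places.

p ≈ ln(e_6/e_5) / ln(e_5/e_4)
  = ln(2.835e-06/4.966e-04) / ln(4.966e-04/1.137e-02)
  = ln(0.00570882) / ln(0.0436763)
  = -5.165743 / -3.130950 ≈ 1.649896

1.650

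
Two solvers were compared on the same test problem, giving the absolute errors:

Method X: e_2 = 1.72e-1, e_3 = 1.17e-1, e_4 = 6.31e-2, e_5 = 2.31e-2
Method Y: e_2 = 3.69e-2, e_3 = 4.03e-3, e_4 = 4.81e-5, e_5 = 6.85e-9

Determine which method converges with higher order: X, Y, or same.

Method X: p ≈ ln(2.31e-2/6.31e-2)/ln(6.31e-2/1.17e-1) ≈ 1.63.
Method Y: p ≈ ln(6.85e-9/4.81e-5)/ln(4.81e-5/4.03e-3) ≈ 2.00.
Method Y has the higher order (≈2.0 vs ≈1.6).

Y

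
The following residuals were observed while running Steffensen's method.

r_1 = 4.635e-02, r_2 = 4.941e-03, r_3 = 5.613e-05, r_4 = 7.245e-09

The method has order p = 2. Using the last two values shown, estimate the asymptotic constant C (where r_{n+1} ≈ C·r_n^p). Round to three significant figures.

2.30

C ≈ r_4 / r_3^2
  = 7.245e-09 / (5.613e-05)^2
  = 7.245e-09 / 3.15058e-09 ≈ 2.2996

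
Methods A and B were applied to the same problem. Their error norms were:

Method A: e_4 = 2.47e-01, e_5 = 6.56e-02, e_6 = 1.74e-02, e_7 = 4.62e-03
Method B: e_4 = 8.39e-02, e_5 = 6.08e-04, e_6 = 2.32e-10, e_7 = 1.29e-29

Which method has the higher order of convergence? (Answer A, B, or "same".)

B

Method A: p ≈ ln(4.62e-03/1.74e-02)/ln(1.74e-02/6.56e-02) ≈ 1.00.
Method B: p ≈ ln(1.29e-29/2.32e-10)/ln(2.32e-10/6.08e-04) ≈ 3.00.
Method B has the higher order (≈3.0 vs ≈1.0).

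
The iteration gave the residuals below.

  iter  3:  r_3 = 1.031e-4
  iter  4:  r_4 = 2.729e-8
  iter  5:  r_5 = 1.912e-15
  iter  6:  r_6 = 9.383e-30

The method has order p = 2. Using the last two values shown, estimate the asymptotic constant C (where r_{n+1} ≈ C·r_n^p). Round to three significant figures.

2.57

C ≈ r_6 / r_5^2
  = 9.383e-30 / (1.912e-15)^2
  = 9.383e-30 / 3.65574e-30 ≈ 2.5666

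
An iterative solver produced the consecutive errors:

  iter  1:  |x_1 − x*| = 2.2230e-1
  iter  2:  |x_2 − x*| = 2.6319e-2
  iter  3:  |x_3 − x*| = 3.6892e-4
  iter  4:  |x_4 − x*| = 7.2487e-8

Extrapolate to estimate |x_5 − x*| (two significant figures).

2.8e-15

First estimate the order: p ≈ ln(|x_4 − x*|/|x_3 − x*|) / ln(|x_3 − x*|/|x_2 − x*|) = ln(7.2487e-8/3.6892e-4)/ln(3.6892e-4/2.6319e-2) = ln(0.000196484)/ln(0.0140172) ≈ 2.0000.
Then |x_5 − x*| ≈ |x_4 − x*|·(|x_4 − x*|/|x_3 − x*|)^p = 7.2487e-8·(0.000196484)^2.0000 = 7.2487e-8·3.8606e-08 ≈ 2.798e-15.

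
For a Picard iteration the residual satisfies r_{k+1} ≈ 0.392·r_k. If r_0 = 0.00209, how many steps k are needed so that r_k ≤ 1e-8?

14

After k steps, r_k ≈ 0.00209·0.392^k.
Need 0.392^k ≤ 1e-8/0.00209 = 4.78469e-06.
k ≥ ln(4.78469e-06)/ln(0.392) = -12.2501/-0.93649 = 13.081.
Smallest integer k = 14.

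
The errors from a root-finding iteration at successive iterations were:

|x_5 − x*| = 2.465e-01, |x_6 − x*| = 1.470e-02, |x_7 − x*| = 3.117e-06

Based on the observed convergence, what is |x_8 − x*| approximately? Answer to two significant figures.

3.0e-17

First estimate the order: p ≈ ln(|x_7 − x*|/|x_6 − x*|) / ln(|x_6 − x*|/|x_5 − x*|) = ln(3.117e-06/1.470e-02)/ln(1.470e-02/2.465e-01) = ln(0.000212041)/ln(0.0596349) ≈ 3.0001.
Then |x_8 − x*| ≈ |x_7 − x*|·(|x_7 − x*|/|x_6 − x*|)^p = 3.117e-06·(0.000212041)^3.0001 = 3.117e-06·9.5256e-12 ≈ 2.969e-17.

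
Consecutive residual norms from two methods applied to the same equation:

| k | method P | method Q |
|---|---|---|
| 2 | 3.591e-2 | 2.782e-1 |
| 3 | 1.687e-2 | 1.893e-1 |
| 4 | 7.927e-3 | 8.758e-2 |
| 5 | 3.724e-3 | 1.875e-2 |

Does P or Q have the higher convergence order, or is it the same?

Q

Method P: p ≈ ln(3.724e-3/7.927e-3)/ln(7.927e-3/1.687e-2) ≈ 1.00.
Method Q: p ≈ ln(1.875e-2/8.758e-2)/ln(8.758e-2/1.893e-1) ≈ 2.00.
Method Q has the higher order (≈2.0 vs ≈1.0).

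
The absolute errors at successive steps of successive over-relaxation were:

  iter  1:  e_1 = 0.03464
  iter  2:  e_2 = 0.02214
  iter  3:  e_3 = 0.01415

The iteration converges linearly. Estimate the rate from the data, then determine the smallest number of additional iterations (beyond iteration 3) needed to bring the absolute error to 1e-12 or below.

Rate ρ ≈ e_3/e_2 = 0.01415/0.02214 = 0.6391.
After j more steps, e_{3+j} ≈ 0.01415·ρ^j; need ρ^j ≤ 1e-12/0.01415 = 7.06714e-11.
j ≥ ln(7.06714e-11)/ln(0.6391) = -23.3730/-0.44769 = 52.208.
So 53 more iterations are needed.

53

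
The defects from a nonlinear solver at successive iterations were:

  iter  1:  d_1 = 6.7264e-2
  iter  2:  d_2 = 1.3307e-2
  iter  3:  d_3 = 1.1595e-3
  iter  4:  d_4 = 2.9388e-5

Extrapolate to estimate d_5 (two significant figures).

First estimate the order: p ≈ ln(d_4/d_3) / ln(d_3/d_2) = ln(2.9388e-5/1.1595e-3)/ln(1.1595e-3/1.3307e-2) = ln(0.0253454)/ln(0.0871346) ≈ 1.5060.
Then d_5 ≈ d_4·(d_4/d_3)^p = 2.9388e-5·(0.0253454)^1.5060 = 2.9388e-5·0.00394705 ≈ 1.16e-07.

1.2e-7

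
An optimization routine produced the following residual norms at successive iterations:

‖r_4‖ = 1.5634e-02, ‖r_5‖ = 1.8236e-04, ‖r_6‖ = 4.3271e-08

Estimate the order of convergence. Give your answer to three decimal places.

1.875

p ≈ ln(‖r_6‖/‖r_5‖) / ln(‖r_5‖/‖r_4‖)
  = ln(4.3271e-08/1.8236e-04) / ln(1.8236e-04/1.5634e-02)
  = ln(0.000237283) / ln(0.0116643)
  = -8.346257 / -4.451222 ≈ 1.875048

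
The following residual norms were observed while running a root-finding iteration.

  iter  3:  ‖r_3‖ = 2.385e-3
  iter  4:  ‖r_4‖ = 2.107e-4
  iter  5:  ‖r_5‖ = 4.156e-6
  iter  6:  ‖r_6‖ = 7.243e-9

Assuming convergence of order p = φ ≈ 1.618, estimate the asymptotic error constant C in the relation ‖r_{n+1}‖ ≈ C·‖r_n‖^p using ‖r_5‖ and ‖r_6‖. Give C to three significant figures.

C ≈ ‖r_6‖ / ‖r_5‖^1.618
  = 7.243e-9 / (4.156e-6)^1.618
  = 7.243e-9 / 1.96344e-09 ≈ 3.6889

3.69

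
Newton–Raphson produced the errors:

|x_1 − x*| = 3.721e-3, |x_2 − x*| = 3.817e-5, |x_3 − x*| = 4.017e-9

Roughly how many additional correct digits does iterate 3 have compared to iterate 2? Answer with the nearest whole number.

Digits gained ≈ log₁₀(|x_2 − x*|/|x_3 − x*|) = log₁₀(3.817e-5/4.017e-9) = log₁₀(9502.12) ≈ 3.978.

4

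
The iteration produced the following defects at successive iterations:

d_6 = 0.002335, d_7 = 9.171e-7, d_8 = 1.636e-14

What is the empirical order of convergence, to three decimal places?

p ≈ ln(d_8/d_7) / ln(d_7/d_6)
  = ln(1.636e-14/9.171e-7) / ln(9.171e-7/0.002335)
  = ln(1.78388e-08) / ln(0.000392762)
  = -17.841890 / -7.842307 ≈ 2.275082

2.275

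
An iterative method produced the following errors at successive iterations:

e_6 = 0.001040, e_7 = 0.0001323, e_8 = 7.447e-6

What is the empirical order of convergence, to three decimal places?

p ≈ ln(e_8/e_7) / ln(e_7/e_6)
  = ln(7.447e-6/0.0001323) / ln(0.0001323/0.001040)
  = ln(0.0562887) / ln(0.127212)
  = -2.877261 / -2.061900 ≈ 1.395442

1.395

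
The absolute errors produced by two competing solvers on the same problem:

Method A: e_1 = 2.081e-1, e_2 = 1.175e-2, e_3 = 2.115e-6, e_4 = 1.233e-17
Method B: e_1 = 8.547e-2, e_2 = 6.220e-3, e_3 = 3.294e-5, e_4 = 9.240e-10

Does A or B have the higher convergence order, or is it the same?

Method A: p ≈ ln(1.233e-17/2.115e-6)/ln(2.115e-6/1.175e-2) ≈ 3.00.
Method B: p ≈ ln(9.240e-10/3.294e-5)/ln(3.294e-5/6.220e-3) ≈ 2.00.
Method A has the higher order (≈3.0 vs ≈2.0).

A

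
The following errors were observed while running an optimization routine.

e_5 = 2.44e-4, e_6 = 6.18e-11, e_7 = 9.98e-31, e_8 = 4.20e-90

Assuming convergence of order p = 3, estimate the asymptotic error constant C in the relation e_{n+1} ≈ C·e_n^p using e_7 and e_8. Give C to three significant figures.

4.23

C ≈ e_8 / e_7^3
  = 4.20e-90 / (9.98e-31)^3
  = 4.20e-90 / 9.94012e-91 ≈ 4.2253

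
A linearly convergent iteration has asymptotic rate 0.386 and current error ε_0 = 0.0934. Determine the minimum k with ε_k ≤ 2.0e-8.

After k steps, ε_k ≈ 0.0934·0.386^k.
Need 0.386^k ≤ 2.0e-8/0.0934 = 2.14133e-07.
k ≥ ln(2.14133e-07)/ln(0.386) = -15.3567/-0.95192 = 16.132.
Smallest integer k = 17.

17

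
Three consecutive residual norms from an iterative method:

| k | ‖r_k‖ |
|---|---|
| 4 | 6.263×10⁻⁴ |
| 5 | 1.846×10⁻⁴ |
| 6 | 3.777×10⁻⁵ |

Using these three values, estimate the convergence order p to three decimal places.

1.299

p ≈ ln(‖r_6‖/‖r_5‖) / ln(‖r_5‖/‖r_4‖)
  = ln(3.777×10⁻⁵/1.846×10⁻⁴) / ln(1.846×10⁻⁴/6.263×10⁻⁴)
  = ln(0.204605) / ln(0.294747)
  = -1.586674 / -1.221638 ≈ 1.298809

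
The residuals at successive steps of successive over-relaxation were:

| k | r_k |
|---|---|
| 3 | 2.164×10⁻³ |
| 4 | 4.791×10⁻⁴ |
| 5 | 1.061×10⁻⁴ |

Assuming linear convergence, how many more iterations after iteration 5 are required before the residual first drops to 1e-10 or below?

10

Rate ρ ≈ r_5/r_4 = 1.061×10⁻⁴/4.791×10⁻⁴ = 0.2215.
After j more steps, r_{5+j} ≈ 1.061×10⁻⁴·ρ^j; need ρ^j ≤ 1e-10/1.061×10⁻⁴ = 9.42507e-07.
j ≥ ln(9.42507e-07)/ln(0.2215) = -13.8747/-1.50733 = 9.205.
So 10 more iterations are needed.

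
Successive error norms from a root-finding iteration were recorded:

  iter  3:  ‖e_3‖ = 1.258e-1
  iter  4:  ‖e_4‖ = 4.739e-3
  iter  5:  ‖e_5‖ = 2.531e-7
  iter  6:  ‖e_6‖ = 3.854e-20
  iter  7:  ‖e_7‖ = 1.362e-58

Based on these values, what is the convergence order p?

3

Consecutive ratios: ‖e_7‖/‖e_6‖ = 1.362e-58/3.854e-20 = 3.53399e-39, ‖e_6‖/‖e_5‖ = 3.854e-20/2.531e-7 = 1.52272e-13.
p ≈ ln(3.53399e-39)/ln(1.52272e-13) = -88.5384/-29.5131 ≈ 3.00.
So the convergence is cubic (order 3).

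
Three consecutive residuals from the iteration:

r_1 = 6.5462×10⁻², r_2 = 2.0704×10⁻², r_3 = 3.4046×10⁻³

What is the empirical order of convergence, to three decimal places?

p ≈ ln(r_3/r_2) / ln(r_2/r_1)
  = ln(3.4046×10⁻³/2.0704×10⁻²) / ln(2.0704×10⁻²/6.5462×10⁻²)
  = ln(0.164442) / ln(0.316275)
  = -1.805197 / -1.151143 ≈ 1.568178

1.568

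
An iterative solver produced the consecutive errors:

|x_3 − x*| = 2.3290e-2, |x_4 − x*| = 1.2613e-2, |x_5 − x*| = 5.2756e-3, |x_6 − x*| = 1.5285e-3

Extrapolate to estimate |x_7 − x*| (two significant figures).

First estimate the order: p ≈ ln(|x_6 − x*|/|x_5 − x*|) / ln(|x_5 − x*|/|x_4 − x*|) = ln(1.5285e-3/5.2756e-3)/ln(5.2756e-3/1.2613e-2) = ln(0.28973)/ln(0.418267) ≈ 1.4212.
Then |x_7 − x*| ≈ |x_6 − x*|·(|x_6 − x*|/|x_5 − x*|)^p = 1.5285e-3·(0.28973)^1.4212 = 1.5285e-3·0.171943 ≈ 0.0002628.

2.6e-4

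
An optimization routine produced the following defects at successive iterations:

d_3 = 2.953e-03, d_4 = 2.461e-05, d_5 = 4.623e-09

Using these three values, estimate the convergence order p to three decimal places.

1.792

p ≈ ln(d_5/d_4) / ln(d_4/d_3)
  = ln(4.623e-09/2.461e-05) / ln(2.461e-05/2.953e-03)
  = ln(0.00018785) / ln(0.0083339)
  = -8.579867 / -4.787424 ≈ 1.792168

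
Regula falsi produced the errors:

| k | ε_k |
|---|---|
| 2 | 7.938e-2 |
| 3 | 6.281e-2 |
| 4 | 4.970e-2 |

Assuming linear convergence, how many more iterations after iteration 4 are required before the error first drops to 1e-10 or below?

Rate ρ ≈ ε_4/ε_3 = 4.970e-2/6.281e-2 = 0.7913.
After j more steps, ε_{4+j} ≈ 4.970e-2·ρ^j; need ρ^j ≤ 1e-10/4.970e-2 = 2.01207e-09.
j ≥ ln(2.01207e-09)/ln(0.7913) = -20.0241/-0.23408 = 85.544.
So 86 more iterations are needed.

86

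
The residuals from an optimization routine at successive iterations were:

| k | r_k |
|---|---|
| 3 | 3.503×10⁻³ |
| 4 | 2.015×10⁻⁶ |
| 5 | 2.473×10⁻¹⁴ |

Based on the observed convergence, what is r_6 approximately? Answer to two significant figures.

1.2e-33

First estimate the order: p ≈ ln(r_5/r_4) / ln(r_4/r_3) = ln(2.473×10⁻¹⁴/2.015×10⁻⁶)/ln(2.015×10⁻⁶/3.503×10⁻³) = ln(1.2273e-08)/ln(0.000575221) ≈ 2.4416.
Then r_6 ≈ r_5·(r_5/r_4)^p = 2.473×10⁻¹⁴·(1.2273e-08)^2.4416 = 2.473×10⁻¹⁴·4.83484e-20 ≈ 1.196e-33.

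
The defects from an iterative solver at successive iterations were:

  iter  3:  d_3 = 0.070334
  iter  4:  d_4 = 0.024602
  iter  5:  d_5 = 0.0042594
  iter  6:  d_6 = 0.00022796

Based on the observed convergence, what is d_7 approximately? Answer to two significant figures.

First estimate the order: p ≈ ln(d_6/d_5) / ln(d_5/d_4) = ln(0.00022796/0.0042594)/ln(0.0042594/0.024602) = ln(0.0535193)/ln(0.173132) ≈ 1.6694.
Then d_7 ≈ d_6·(d_6/d_5)^p = 0.00022796·(0.0535193)^1.6694 = 0.00022796·0.00754007 ≈ 1.719e-06.

1.7e-6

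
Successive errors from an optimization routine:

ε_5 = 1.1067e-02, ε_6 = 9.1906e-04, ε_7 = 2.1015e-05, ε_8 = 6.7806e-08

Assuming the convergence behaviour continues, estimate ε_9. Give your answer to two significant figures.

1.1e-11

First estimate the order: p ≈ ln(ε_8/ε_7) / ln(ε_7/ε_6) = ln(6.7806e-08/2.1015e-05)/ln(2.1015e-05/9.1906e-04) = ln(0.00322655)/ln(0.0228658) ≈ 1.5183.
Then ε_9 ≈ ε_8·(ε_8/ε_7)^p = 6.7806e-08·(0.00322655)^1.5183 = 6.7806e-08·0.000165013 ≈ 1.119e-11.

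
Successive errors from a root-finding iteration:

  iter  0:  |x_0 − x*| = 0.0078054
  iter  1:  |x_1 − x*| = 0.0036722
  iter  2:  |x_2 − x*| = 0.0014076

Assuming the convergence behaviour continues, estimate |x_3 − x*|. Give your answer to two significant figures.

First estimate the order: p ≈ ln(|x_2 − x*|/|x_1 − x*|) / ln(|x_1 − x*|/|x_0 − x*|) = ln(0.0014076/0.0036722)/ln(0.0036722/0.0078054) = ln(0.383312)/ln(0.470469) ≈ 1.2717.
Then |x_3 − x*| ≈ |x_2 − x*|·(|x_2 − x*|/|x_1 − x*|)^p = 0.0014076·(0.383312)^1.2717 = 0.0014076·0.295395 ≈ 0.0004158.

4.2e-4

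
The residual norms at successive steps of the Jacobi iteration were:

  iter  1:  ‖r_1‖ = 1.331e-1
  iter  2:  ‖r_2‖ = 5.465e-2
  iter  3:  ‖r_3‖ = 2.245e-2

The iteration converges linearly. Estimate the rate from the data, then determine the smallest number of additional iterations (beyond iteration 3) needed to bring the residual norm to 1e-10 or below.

Rate ρ ≈ ‖r_3‖/‖r_2‖ = 2.245e-2/5.465e-2 = 0.4108.
After j more steps, ‖r_{3+j}‖ ≈ 2.245e-2·ρ^j; need ρ^j ≤ 1e-10/2.245e-2 = 4.45434e-09.
j ≥ ln(4.45434e-09)/ln(0.4108) = -19.2294/-0.88965 = 21.615.
So 22 more iterations are needed.

22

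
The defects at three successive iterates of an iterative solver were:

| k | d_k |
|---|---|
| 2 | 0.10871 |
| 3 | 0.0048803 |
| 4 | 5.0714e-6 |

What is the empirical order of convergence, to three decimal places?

2.213

p ≈ ln(d_4/d_3) / ln(d_3/d_2)
  = ln(5.0714e-6/0.0048803) / ln(0.0048803/0.10871)
  = ln(0.00103916) / ln(0.0448928)
  = -6.869343 / -3.103478 ≈ 2.213434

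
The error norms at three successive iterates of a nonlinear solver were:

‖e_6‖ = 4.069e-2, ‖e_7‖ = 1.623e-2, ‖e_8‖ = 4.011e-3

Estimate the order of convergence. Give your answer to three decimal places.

p ≈ ln(‖e_8‖/‖e_7‖) / ln(‖e_7‖/‖e_6‖)
  = ln(4.011e-3/1.623e-2) / ln(1.623e-2/4.069e-2)
  = ln(0.247135) / ln(0.39887)
  = -1.397821 / -0.919120 ≈ 1.520825

1.521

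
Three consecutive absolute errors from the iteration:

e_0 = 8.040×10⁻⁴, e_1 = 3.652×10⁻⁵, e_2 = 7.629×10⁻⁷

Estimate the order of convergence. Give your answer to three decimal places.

p ≈ ln(e_2/e_1) / ln(e_1/e_0)
  = ln(7.629×10⁻⁷/3.652×10⁻⁵) / ln(3.652×10⁻⁵/8.040×10⁻⁴)
  = ln(0.0208899) / ln(0.0454229)
  = -3.868489 / -3.091739 ≈ 1.251234

1.251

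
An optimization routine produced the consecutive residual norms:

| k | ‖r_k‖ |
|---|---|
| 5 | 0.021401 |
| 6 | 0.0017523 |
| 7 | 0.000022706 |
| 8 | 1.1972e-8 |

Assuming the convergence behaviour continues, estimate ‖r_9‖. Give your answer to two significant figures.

2.4e-14

First estimate the order: p ≈ ln(‖r_8‖/‖r_7‖) / ln(‖r_7‖/‖r_6‖) = ln(1.1972e-8/0.000022706)/ln(0.000022706/0.0017523) = ln(0.000527262)/ln(0.0129578) ≈ 1.7367.
Then ‖r_9‖ ≈ ‖r_8‖·(‖r_8‖/‖r_7‖)^p = 1.1972e-8·(0.000527262)^1.7367 = 1.1972e-8·2.02835e-06 ≈ 2.428e-14.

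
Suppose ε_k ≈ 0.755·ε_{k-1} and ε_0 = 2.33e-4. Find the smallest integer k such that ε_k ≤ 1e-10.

After k steps, ε_k ≈ 2.33e-4·0.755^k.
Need 0.755^k ≤ 1e-10/2.33e-4 = 4.29185e-07.
k ≥ ln(4.29185e-07)/ln(0.755) = -14.6614/-0.28104 = 52.168.
Smallest integer k = 53.

53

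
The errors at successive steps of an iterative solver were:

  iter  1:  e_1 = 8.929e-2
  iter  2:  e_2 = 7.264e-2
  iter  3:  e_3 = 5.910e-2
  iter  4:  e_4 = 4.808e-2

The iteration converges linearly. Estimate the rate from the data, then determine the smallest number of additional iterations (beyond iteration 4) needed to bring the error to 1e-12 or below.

120

Rate ρ ≈ e_4/e_3 = 4.808e-2/5.910e-2 = 0.8135.
After j more steps, e_{4+j} ≈ 4.808e-2·ρ^j; need ρ^j ≤ 1e-12/4.808e-2 = 2.07987e-11.
j ≥ ln(2.07987e-11)/ln(0.8135) = -24.5961/-0.20641 = 119.161.
So 120 more iterations are needed.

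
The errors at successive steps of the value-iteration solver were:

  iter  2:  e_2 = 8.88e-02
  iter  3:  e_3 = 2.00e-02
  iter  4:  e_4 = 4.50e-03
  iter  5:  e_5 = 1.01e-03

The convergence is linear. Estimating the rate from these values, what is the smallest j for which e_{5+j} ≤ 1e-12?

Rate ρ ≈ e_5/e_4 = 1.01e-03/4.50e-03 = 0.2244.
After j more steps, e_{5+j} ≈ 1.01e-03·ρ^j; need ρ^j ≤ 1e-12/1.01e-03 = 9.90099e-10.
j ≥ ln(9.90099e-10)/ln(0.2244) = -20.7332/-1.49433 = 13.875.
So 14 more iterations are needed.

14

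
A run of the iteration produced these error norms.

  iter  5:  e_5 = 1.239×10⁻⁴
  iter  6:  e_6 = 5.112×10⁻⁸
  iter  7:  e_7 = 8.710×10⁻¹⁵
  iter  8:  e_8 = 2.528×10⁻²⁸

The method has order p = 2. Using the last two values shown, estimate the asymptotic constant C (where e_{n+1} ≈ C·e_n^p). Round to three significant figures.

C ≈ e_8 / e_7^2
  = 2.528×10⁻²⁸ / (8.710×10⁻¹⁵)^2
  = 2.528×10⁻²⁸ / 7.58641e-29 ≈ 3.3323

3.33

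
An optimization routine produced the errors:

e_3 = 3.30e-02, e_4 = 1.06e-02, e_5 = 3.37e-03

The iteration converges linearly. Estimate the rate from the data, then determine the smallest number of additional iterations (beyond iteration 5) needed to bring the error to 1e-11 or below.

18

Rate ρ ≈ e_5/e_4 = 3.37e-03/1.06e-02 = 0.3179.
After j more steps, e_{5+j} ≈ 3.37e-03·ρ^j; need ρ^j ≤ 1e-11/3.37e-03 = 2.96736e-09.
j ≥ ln(2.96736e-09)/ln(0.3179) = -19.6356/-1.14602 = 17.134.
So 18 more iterations are needed.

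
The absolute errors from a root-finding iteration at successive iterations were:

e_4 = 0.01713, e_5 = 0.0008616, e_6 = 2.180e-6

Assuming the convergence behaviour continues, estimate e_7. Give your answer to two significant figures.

1.4e-11

First estimate the order: p ≈ ln(e_6/e_5) / ln(e_5/e_4) = ln(2.180e-6/0.0008616)/ln(0.0008616/0.01713) = ln(0.00253018)/ln(0.0502977) ≈ 2.0000.
Then e_7 ≈ e_6·(e_6/e_5)^p = 2.180e-6·(0.00253018)^2.0000 = 2.180e-6·6.40181e-06 ≈ 1.396e-11.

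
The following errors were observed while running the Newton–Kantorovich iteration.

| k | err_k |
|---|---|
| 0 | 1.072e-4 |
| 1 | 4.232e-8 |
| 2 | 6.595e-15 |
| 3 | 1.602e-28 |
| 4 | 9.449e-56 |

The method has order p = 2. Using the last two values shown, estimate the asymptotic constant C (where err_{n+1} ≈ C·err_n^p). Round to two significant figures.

C ≈ err_4 / err_3^2
  = 9.449e-56 / (1.602e-28)^2
  = 9.449e-56 / 2.5664e-56 ≈ 3.6818

3.7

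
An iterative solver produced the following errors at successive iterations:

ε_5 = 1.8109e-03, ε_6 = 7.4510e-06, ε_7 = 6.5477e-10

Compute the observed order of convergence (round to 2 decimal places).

1.70

p ≈ ln(ε_7/ε_6) / ln(ε_6/ε_5)
  = ln(6.5477e-10/7.4510e-06) / ln(7.4510e-06/1.8109e-03)
  = ln(8.78768e-05) / ln(0.00411453)
  = -9.33957 / -5.49323 ≈ 1.70020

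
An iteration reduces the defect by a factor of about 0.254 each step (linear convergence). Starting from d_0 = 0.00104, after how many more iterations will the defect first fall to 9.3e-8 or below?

7

After k steps, d_k ≈ 0.00104·0.254^k.
Need 0.254^k ≤ 9.3e-8/0.00104 = 8.94231e-05.
k ≥ ln(8.94231e-05)/ln(0.254) = -9.3221/-1.37042 = 6.802.
Smallest integer k = 7.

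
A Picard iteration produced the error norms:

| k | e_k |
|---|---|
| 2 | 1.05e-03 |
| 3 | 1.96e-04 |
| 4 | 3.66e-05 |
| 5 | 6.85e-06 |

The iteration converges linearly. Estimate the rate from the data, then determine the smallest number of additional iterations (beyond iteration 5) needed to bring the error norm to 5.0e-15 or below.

Rate ρ ≈ e_5/e_4 = 6.85e-06/3.66e-05 = 0.1872.
After j more steps, e_{5+j} ≈ 6.85e-06·ρ^j; need ρ^j ≤ 5.0e-15/6.85e-06 = 7.29927e-10.
j ≥ ln(7.29927e-10)/ln(0.1872) = -21.0381/-1.67558 = 12.556.
So 13 more iterations are needed.

13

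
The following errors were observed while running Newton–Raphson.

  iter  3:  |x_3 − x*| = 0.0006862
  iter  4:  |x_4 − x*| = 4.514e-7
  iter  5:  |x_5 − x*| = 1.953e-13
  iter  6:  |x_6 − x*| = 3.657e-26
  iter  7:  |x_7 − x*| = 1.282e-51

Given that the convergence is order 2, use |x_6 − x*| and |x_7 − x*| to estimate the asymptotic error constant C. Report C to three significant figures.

C ≈ |x_7 − x*| / |x_6 − x*|^2
  = 1.282e-51 / (3.657e-26)^2
  = 1.282e-51 / 1.33736e-51 ≈ 0.9586

0.959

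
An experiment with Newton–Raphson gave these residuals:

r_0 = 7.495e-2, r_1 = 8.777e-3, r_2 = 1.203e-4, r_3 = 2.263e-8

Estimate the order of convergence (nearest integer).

Consecutive ratios: r_3/r_2 = 2.263e-8/1.203e-4 = 0.000188113, r_2/r_1 = 1.203e-4/8.777e-3 = 0.0137063.
p ≈ ln(0.000188113)/ln(0.0137063) = -8.5785/-4.2899 ≈ 2.00.
So the convergence is quadratic (order 2).

2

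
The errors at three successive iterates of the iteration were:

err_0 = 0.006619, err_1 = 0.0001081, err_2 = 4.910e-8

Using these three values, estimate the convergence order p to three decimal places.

1.871

p ≈ ln(err_2/err_1) / ln(err_1/err_0)
  = ln(4.910e-8/0.0001081) / ln(0.0001081/0.006619)
  = ln(0.000454209) / ln(0.0163318)
  = -7.696953 / -4.114641 ≈ 1.870626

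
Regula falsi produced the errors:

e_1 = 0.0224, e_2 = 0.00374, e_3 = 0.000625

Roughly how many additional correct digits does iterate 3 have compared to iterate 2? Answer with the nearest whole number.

Digits gained ≈ log₁₀(e_2/e_3) = log₁₀(0.00374/0.000625) = log₁₀(5.984) ≈ 0.777.

1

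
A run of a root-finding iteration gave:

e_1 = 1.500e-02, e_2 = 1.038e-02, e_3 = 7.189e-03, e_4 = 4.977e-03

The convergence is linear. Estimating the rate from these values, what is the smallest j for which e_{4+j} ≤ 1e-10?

49

Rate ρ ≈ e_4/e_3 = 4.977e-03/7.189e-03 = 0.6923.
After j more steps, e_{4+j} ≈ 4.977e-03·ρ^j; need ρ^j ≤ 1e-10/4.977e-03 = 2.00924e-08.
j ≥ ln(2.00924e-08)/ln(0.6923) = -17.7229/-0.36774 = 48.194.
So 49 more iterations are needed.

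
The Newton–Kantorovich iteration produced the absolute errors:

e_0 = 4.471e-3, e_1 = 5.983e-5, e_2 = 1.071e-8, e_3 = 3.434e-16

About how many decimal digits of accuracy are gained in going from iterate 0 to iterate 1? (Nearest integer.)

Digits gained ≈ log₁₀(e_0/e_1) = log₁₀(4.471e-3/5.983e-5) = log₁₀(74.7284) ≈ 1.873.

2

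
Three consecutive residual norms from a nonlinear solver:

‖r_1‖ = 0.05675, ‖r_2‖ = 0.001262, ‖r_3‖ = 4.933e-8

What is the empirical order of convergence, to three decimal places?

2.667

p ≈ ln(‖r_3‖/‖r_2‖) / ln(‖r_2‖/‖r_1‖)
  = ln(4.933e-8/0.001262) / ln(0.001262/0.05675)
  = ln(3.90887e-05) / ln(0.0222379)
  = -10.149677 / -3.805957 ≈ 2.666787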